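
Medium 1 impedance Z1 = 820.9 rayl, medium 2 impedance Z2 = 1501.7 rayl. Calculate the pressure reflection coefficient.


Given values:
  Z1 = 820.9 rayl, Z2 = 1501.7 rayl
Formula: R = (Z2 - Z1) / (Z2 + Z1)
Numerator: Z2 - Z1 = 1501.7 - 820.9 = 680.8
Denominator: Z2 + Z1 = 1501.7 + 820.9 = 2322.6
R = 680.8 / 2322.6 = 0.2931

0.2931


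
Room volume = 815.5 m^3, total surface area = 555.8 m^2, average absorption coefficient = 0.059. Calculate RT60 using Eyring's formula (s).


Given values:
  V = 815.5 m^3, S = 555.8 m^2, alpha = 0.059
Formula: RT60 = 0.161 * V / (-S * ln(1 - alpha))
Compute ln(1 - 0.059) = ln(0.941) = -0.060812
Denominator: -555.8 * -0.060812 = 33.7993
Numerator: 0.161 * 815.5 = 131.2955
RT60 = 131.2955 / 33.7993 = 3.885

3.885 s


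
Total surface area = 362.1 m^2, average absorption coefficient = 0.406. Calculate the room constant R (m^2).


Given values:
  S = 362.1 m^2, alpha = 0.406
Formula: R = S * alpha / (1 - alpha)
Numerator: 362.1 * 0.406 = 147.0126
Denominator: 1 - 0.406 = 0.594
R = 147.0126 / 0.594 = 247.5

247.5 m^2


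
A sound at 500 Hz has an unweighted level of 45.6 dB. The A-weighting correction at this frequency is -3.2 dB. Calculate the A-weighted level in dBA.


Given values:
  SPL = 45.6 dB
  A-weighting at 500 Hz = -3.2 dB
Formula: L_A = SPL + A_weight
L_A = 45.6 + (-3.2)
L_A = 42.4

42.4 dBA


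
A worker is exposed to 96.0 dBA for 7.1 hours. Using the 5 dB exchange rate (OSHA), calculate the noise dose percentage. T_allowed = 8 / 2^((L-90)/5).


Given values:
  L = 96.0 dBA, T = 7.1 hours
Formula: T_allowed = 8 / 2^((L - 90) / 5)
Compute exponent: (96.0 - 90) / 5 = 1.2
Compute 2^(1.2) = 2.297397
T_allowed = 8 / 2.297397 = 3.482202 hours
Dose = (T / T_allowed) * 100
Dose = (7.1 / 3.482202) * 100 = 203.89

203.89 %


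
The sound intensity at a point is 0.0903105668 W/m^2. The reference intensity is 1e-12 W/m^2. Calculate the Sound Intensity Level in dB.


Given values:
  I = 0.0903105668 W/m^2
  I_ref = 1e-12 W/m^2
Formula: SIL = 10 * log10(I / I_ref)
Compute ratio: I / I_ref = 90310566800
Compute log10: log10(90310566800) = 10.955739
Multiply: SIL = 10 * 10.955739 = 109.56

109.56 dB


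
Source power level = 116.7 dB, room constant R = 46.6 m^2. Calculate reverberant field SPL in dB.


Given values:
  Lw = 116.7 dB, R = 46.6 m^2
Formula: SPL = Lw + 10 * log10(4 / R)
Compute 4 / R = 4 / 46.6 = 0.085837
Compute 10 * log10(0.085837) = -10.6633
SPL = 116.7 + (-10.6633) = 106.04

106.04 dB


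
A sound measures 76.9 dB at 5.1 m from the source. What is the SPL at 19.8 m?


Given values:
  SPL1 = 76.9 dB, r1 = 5.1 m, r2 = 19.8 m
Formula: SPL2 = SPL1 - 20 * log10(r2 / r1)
Compute ratio: r2 / r1 = 19.8 / 5.1 = 3.8824
Compute log10: log10(3.8824) = 0.5891
Compute drop: 20 * 0.5891 = 11.782
SPL2 = 76.9 - 11.782 = 65.12

65.12 dB


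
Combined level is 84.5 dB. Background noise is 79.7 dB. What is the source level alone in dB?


Given values:
  L_total = 84.5 dB, L_bg = 79.7 dB
Formula: L_source = 10 * log10(10^(L_total/10) - 10^(L_bg/10))
Convert to linear:
  10^(84.5/10) = 281838293.1264
  10^(79.7/10) = 93325430.0797
Difference: 281838293.1264 - 93325430.0797 = 188512863.0467
L_source = 10 * log10(188512863.0467) = 82.75

82.75 dB


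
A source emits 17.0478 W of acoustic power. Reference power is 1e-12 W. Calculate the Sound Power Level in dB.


Given values:
  W = 17.0478 W
  W_ref = 1e-12 W
Formula: SWL = 10 * log10(W / W_ref)
Compute ratio: W / W_ref = 17047800000000
Compute log10: log10(17047800000000) = 13.231668
Multiply: SWL = 10 * 13.231668 = 132.32

132.32 dB


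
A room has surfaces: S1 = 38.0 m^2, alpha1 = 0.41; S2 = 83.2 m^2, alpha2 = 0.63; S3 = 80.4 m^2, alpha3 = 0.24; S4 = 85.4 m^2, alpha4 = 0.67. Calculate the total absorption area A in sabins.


Given surfaces:
  Surface 1: 38.0 * 0.41 = 15.58
  Surface 2: 83.2 * 0.63 = 52.416
  Surface 3: 80.4 * 0.24 = 19.296
  Surface 4: 85.4 * 0.67 = 57.218
Formula: A = sum(Si * alpha_i)
A = 15.58 + 52.416 + 19.296 + 57.218
A = 144.51

144.51 sabins


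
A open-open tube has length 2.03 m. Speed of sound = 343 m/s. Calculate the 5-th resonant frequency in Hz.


Given values:
  Tube type: open-open, L = 2.03 m, c = 343 m/s, n = 5
Formula: f_n = n * c / (2 * L)
Compute 2 * L = 2 * 2.03 = 4.06
f = 5 * 343 / 4.06
f = 422.41

422.41 Hz


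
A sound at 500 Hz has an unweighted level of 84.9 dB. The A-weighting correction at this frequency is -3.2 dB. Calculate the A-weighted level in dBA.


Given values:
  SPL = 84.9 dB
  A-weighting at 500 Hz = -3.2 dB
Formula: L_A = SPL + A_weight
L_A = 84.9 + (-3.2)
L_A = 81.7

81.7 dBA


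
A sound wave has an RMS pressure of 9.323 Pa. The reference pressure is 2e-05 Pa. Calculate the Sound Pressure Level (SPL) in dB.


Given values:
  p = 9.323 Pa
  p_ref = 2e-05 Pa
Formula: SPL = 20 * log10(p / p_ref)
Compute ratio: p / p_ref = 9.323 / 2e-05 = 466150
Compute log10: log10(466150) = 5.668526
Multiply: SPL = 20 * 5.668526 = 113.37

113.37 dB


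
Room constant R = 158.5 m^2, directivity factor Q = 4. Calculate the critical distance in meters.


Given values:
  R = 158.5 m^2, Q = 4
Formula: d_c = 0.141 * sqrt(Q * R)
Compute Q * R = 4 * 158.5 = 634.0
Compute sqrt(634.0) = 25.1794
d_c = 0.141 * 25.1794 = 3.55

3.55 m


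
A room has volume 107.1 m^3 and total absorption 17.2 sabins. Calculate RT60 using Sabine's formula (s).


Given values:
  V = 107.1 m^3
  A = 17.2 sabins
Formula: RT60 = 0.161 * V / A
Numerator: 0.161 * 107.1 = 17.2431
RT60 = 17.2431 / 17.2 = 1.003

1.003 s


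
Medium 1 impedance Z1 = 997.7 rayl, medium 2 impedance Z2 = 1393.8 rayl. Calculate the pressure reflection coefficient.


Given values:
  Z1 = 997.7 rayl, Z2 = 1393.8 rayl
Formula: R = (Z2 - Z1) / (Z2 + Z1)
Numerator: Z2 - Z1 = 1393.8 - 997.7 = 396.1
Denominator: Z2 + Z1 = 1393.8 + 997.7 = 2391.5
R = 396.1 / 2391.5 = 0.1656

0.1656


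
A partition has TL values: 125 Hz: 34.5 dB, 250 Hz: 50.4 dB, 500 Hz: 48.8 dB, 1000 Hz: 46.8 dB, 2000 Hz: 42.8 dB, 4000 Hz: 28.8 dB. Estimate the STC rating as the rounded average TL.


Given TL values at each frequency:
  125 Hz: 34.5 dB
  250 Hz: 50.4 dB
  500 Hz: 48.8 dB
  1000 Hz: 46.8 dB
  2000 Hz: 42.8 dB
  4000 Hz: 28.8 dB
Formula: STC ~ round(average of TL values)
Sum = 34.5 + 50.4 + 48.8 + 46.8 + 42.8 + 28.8 = 252.1
Average = 252.1 / 6 = 42.02
Rounded: 42

42


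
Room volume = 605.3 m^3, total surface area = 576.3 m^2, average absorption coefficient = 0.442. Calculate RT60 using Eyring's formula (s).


Given values:
  V = 605.3 m^3, S = 576.3 m^2, alpha = 0.442
Formula: RT60 = 0.161 * V / (-S * ln(1 - alpha))
Compute ln(1 - 0.442) = ln(0.558) = -0.583396
Denominator: -576.3 * -0.583396 = 336.2111
Numerator: 0.161 * 605.3 = 97.4533
RT60 = 97.4533 / 336.2111 = 0.29

0.29 s


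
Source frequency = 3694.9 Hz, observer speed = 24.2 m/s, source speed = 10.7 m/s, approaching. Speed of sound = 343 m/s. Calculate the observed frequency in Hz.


Given values:
  f_s = 3694.9 Hz, v_o = 24.2 m/s, v_s = 10.7 m/s
  Direction: approaching
Formula: f_o = f_s * (c + v_o) / (c - v_s)
Numerator: c + v_o = 343 + 24.2 = 367.2
Denominator: c - v_s = 343 - 10.7 = 332.3
f_o = 3694.9 * 367.2 / 332.3 = 4082.96

4082.96 Hz


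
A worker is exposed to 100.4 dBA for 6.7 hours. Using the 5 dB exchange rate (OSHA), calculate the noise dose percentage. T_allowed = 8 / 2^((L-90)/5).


Given values:
  L = 100.4 dBA, T = 6.7 hours
Formula: T_allowed = 8 / 2^((L - 90) / 5)
Compute exponent: (100.4 - 90) / 5 = 2.08
Compute 2^(2.08) = 4.228072
T_allowed = 8 / 4.228072 = 1.892115 hours
Dose = (T / T_allowed) * 100
Dose = (6.7 / 1.892115) * 100 = 354.1

354.1 %


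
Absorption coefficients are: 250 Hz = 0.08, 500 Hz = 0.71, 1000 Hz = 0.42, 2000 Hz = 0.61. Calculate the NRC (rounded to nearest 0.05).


Given values:
  a_250 = 0.08, a_500 = 0.71
  a_1000 = 0.42, a_2000 = 0.61
Formula: NRC = (a250 + a500 + a1000 + a2000) / 4
Sum = 0.08 + 0.71 + 0.42 + 0.61 = 1.82
NRC = 1.82 / 4 = 0.455
Rounded to nearest 0.05: 0.45

0.45


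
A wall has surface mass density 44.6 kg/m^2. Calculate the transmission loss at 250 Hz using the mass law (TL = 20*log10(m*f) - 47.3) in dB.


Given values:
  m = 44.6 kg/m^2, f = 250 Hz
Formula: TL = 20 * log10(m * f) - 47.3
Compute m * f = 44.6 * 250 = 11150.0
Compute log10(11150.0) = 4.047275
Compute 20 * 4.047275 = 80.9455
TL = 80.9455 - 47.3 = 33.65

33.65 dB


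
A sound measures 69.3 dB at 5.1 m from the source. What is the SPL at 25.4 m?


Given values:
  SPL1 = 69.3 dB, r1 = 5.1 m, r2 = 25.4 m
Formula: SPL2 = SPL1 - 20 * log10(r2 / r1)
Compute ratio: r2 / r1 = 25.4 / 5.1 = 4.9804
Compute log10: log10(4.9804) = 0.697264
Compute drop: 20 * 0.697264 = 13.9453
SPL2 = 69.3 - 13.9453 = 55.35

55.35 dB


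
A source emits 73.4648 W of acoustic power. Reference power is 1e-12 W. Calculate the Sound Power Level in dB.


Given values:
  W = 73.4648 W
  W_ref = 1e-12 W
Formula: SWL = 10 * log10(W / W_ref)
Compute ratio: W / W_ref = 73464800000000
Compute log10: log10(73464800000000) = 13.866079
Multiply: SWL = 10 * 13.866079 = 138.66

138.66 dB


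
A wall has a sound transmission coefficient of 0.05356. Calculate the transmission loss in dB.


Given values:
  tau = 0.05356
Formula: TL = 10 * log10(1 / tau)
Compute 1 / tau = 1 / 0.05356 = 18.6706
Compute log10(18.6706) = 1.271158
TL = 10 * 1.271158 = 12.71

12.71 dB


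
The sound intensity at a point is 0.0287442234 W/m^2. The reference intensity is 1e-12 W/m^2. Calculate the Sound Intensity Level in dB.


Given values:
  I = 0.0287442234 W/m^2
  I_ref = 1e-12 W/m^2
Formula: SIL = 10 * log10(I / I_ref)
Compute ratio: I / I_ref = 28744223400
Compute log10: log10(28744223400) = 10.458551
Multiply: SIL = 10 * 10.458551 = 104.59

104.59 dB


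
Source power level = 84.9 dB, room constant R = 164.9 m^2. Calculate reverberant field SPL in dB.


Given values:
  Lw = 84.9 dB, R = 164.9 m^2
Formula: SPL = Lw + 10 * log10(4 / R)
Compute 4 / R = 4 / 164.9 = 0.024257
Compute 10 * log10(0.024257) = -16.1516
SPL = 84.9 + (-16.1516) = 68.75

68.75 dB


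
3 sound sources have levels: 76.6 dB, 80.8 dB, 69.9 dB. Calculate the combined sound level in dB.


Formula: L_total = 10 * log10( sum(10^(Li/10)) )
  Source 1: 10^(76.6/10) = 45708818.9615
  Source 2: 10^(80.8/10) = 120226443.4617
  Source 3: 10^(69.9/10) = 9772372.2096
Sum of linear values = 175707634.6328
L_total = 10 * log10(175707634.6328) = 82.45

82.45 dB


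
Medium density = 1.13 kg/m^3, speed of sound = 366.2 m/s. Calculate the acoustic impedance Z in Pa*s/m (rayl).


Given values:
  rho = 1.13 kg/m^3
  c = 366.2 m/s
Formula: Z = rho * c
Z = 1.13 * 366.2
Z = 413.81

413.81 rayl


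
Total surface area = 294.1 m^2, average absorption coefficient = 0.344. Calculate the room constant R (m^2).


Given values:
  S = 294.1 m^2, alpha = 0.344
Formula: R = S * alpha / (1 - alpha)
Numerator: 294.1 * 0.344 = 101.1704
Denominator: 1 - 0.344 = 0.656
R = 101.1704 / 0.656 = 154.22

154.22 m^2


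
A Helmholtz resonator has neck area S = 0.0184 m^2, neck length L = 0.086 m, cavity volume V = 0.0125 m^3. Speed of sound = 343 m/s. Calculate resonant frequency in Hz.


Given values:
  S = 0.0184 m^2, L = 0.086 m, V = 0.0125 m^3, c = 343 m/s
Formula: f = (c / (2*pi)) * sqrt(S / (V * L))
Compute V * L = 0.0125 * 0.086 = 0.001075
Compute S / (V * L) = 0.0184 / 0.001075 = 17.1163
Compute sqrt(17.1163) = 4.137185
Compute c / (2*pi) = 343 / 6.283185 = 54.590148
f = 54.590148 * 4.137185 = 225.85

225.85 Hz


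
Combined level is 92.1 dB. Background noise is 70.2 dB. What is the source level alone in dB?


Given values:
  L_total = 92.1 dB, L_bg = 70.2 dB
Formula: L_source = 10 * log10(10^(L_total/10) - 10^(L_bg/10))
Convert to linear:
  10^(92.1/10) = 1621810097.3589
  10^(70.2/10) = 10471285.4805
Difference: 1621810097.3589 - 10471285.4805 = 1611338811.8784
L_source = 10 * log10(1611338811.8784) = 92.07

92.07 dB


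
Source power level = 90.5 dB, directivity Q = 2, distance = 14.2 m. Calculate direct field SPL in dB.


Given values:
  Lw = 90.5 dB, Q = 2, r = 14.2 m
Formula: SPL = Lw + 10 * log10(Q / (4 * pi * r^2))
Compute 4 * pi * r^2 = 4 * pi * 14.2^2 = 2533.883
Compute Q / denom = 2 / 2533.883 = 0.0007893
Compute 10 * log10(0.0007893) = -31.0276
SPL = 90.5 + (-31.0276) = 59.47

59.47 dB


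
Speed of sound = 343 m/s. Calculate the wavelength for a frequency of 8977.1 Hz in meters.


Given values:
  c = 343 m/s, f = 8977.1 Hz
Formula: lambda = c / f
lambda = 343 / 8977.1
lambda = 0.0382

0.0382 m


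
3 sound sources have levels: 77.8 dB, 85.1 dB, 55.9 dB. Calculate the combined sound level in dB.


Formula: L_total = 10 * log10( sum(10^(Li/10)) )
  Source 1: 10^(77.8/10) = 60255958.6074
  Source 2: 10^(85.1/10) = 323593656.9296
  Source 3: 10^(55.9/10) = 389045.145
Sum of linear values = 384238660.682
L_total = 10 * log10(384238660.682) = 85.85

85.85 dB


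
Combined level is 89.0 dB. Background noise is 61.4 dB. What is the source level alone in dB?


Given values:
  L_total = 89.0 dB, L_bg = 61.4 dB
Formula: L_source = 10 * log10(10^(L_total/10) - 10^(L_bg/10))
Convert to linear:
  10^(89.0/10) = 794328234.7243
  10^(61.4/10) = 1380384.2646
Difference: 794328234.7243 - 1380384.2646 = 792947850.4597
L_source = 10 * log10(792947850.4597) = 88.99

88.99 dB


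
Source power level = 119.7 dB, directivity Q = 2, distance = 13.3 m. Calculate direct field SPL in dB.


Given values:
  Lw = 119.7 dB, Q = 2, r = 13.3 m
Formula: SPL = Lw + 10 * log10(Q / (4 * pi * r^2))
Compute 4 * pi * r^2 = 4 * pi * 13.3^2 = 2222.8653
Compute Q / denom = 2 / 2222.8653 = 0.00089974
Compute 10 * log10(0.00089974) = -30.4588
SPL = 119.7 + (-30.4588) = 89.24

89.24 dB


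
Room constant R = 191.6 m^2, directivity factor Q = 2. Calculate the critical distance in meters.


Given values:
  R = 191.6 m^2, Q = 2
Formula: d_c = 0.141 * sqrt(Q * R)
Compute Q * R = 2 * 191.6 = 383.2
Compute sqrt(383.2) = 19.5755
d_c = 0.141 * 19.5755 = 2.76

2.76 m


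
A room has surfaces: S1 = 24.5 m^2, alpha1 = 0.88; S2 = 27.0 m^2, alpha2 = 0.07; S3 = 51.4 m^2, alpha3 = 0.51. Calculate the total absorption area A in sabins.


Given surfaces:
  Surface 1: 24.5 * 0.88 = 21.56
  Surface 2: 27.0 * 0.07 = 1.89
  Surface 3: 51.4 * 0.51 = 26.214
Formula: A = sum(Si * alpha_i)
A = 21.56 + 1.89 + 26.214
A = 49.66

49.66 sabins


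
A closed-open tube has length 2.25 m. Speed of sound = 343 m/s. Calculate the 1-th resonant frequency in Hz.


Given values:
  Tube type: closed-open, L = 2.25 m, c = 343 m/s, n = 1
Formula: f_n = (2n - 1) * c / (4 * L)
Compute 2n - 1 = 2*1 - 1 = 1
Compute 4 * L = 4 * 2.25 = 9.0
f = 1 * 343 / 9.0
f = 38.11

38.11 Hz


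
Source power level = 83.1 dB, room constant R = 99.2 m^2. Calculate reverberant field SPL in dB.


Given values:
  Lw = 83.1 dB, R = 99.2 m^2
Formula: SPL = Lw + 10 * log10(4 / R)
Compute 4 / R = 4 / 99.2 = 0.040323
Compute 10 * log10(0.040323) = -13.9445
SPL = 83.1 + (-13.9445) = 69.16

69.16 dB


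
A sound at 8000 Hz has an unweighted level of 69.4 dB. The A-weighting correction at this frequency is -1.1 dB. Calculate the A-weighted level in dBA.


Given values:
  SPL = 69.4 dB
  A-weighting at 8000 Hz = -1.1 dB
Formula: L_A = SPL + A_weight
L_A = 69.4 + (-1.1)
L_A = 68.3

68.3 dBA


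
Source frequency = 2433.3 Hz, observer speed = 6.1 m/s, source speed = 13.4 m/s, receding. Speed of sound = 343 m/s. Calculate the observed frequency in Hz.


Given values:
  f_s = 2433.3 Hz, v_o = 6.1 m/s, v_s = 13.4 m/s
  Direction: receding
Formula: f_o = f_s * (c - v_o) / (c + v_s)
Numerator: c - v_o = 343 - 6.1 = 336.9
Denominator: c + v_s = 343 + 13.4 = 356.4
f_o = 2433.3 * 336.9 / 356.4 = 2300.16

2300.16 Hz


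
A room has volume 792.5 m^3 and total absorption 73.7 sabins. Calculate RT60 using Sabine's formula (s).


Given values:
  V = 792.5 m^3
  A = 73.7 sabins
Formula: RT60 = 0.161 * V / A
Numerator: 0.161 * 792.5 = 127.5925
RT60 = 127.5925 / 73.7 = 1.731

1.731 s


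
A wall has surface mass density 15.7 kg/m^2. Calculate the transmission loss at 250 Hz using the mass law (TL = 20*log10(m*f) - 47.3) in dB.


Given values:
  m = 15.7 kg/m^2, f = 250 Hz
Formula: TL = 20 * log10(m * f) - 47.3
Compute m * f = 15.7 * 250 = 3925.0
Compute log10(3925.0) = 3.59384
Compute 20 * 3.59384 = 71.8768
TL = 71.8768 - 47.3 = 24.58

24.58 dB


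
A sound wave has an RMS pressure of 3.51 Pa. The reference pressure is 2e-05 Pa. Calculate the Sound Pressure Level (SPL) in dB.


Given values:
  p = 3.51 Pa
  p_ref = 2e-05 Pa
Formula: SPL = 20 * log10(p / p_ref)
Compute ratio: p / p_ref = 3.51 / 2e-05 = 175500
Compute log10: log10(175500) = 5.244277
Multiply: SPL = 20 * 5.244277 = 104.89

104.89 dB


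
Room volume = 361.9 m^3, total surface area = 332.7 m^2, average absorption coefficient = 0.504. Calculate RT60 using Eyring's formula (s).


Given values:
  V = 361.9 m^3, S = 332.7 m^2, alpha = 0.504
Formula: RT60 = 0.161 * V / (-S * ln(1 - alpha))
Compute ln(1 - 0.504) = ln(0.496) = -0.701179
Denominator: -332.7 * -0.701179 = 233.2823
Numerator: 0.161 * 361.9 = 58.2659
RT60 = 58.2659 / 233.2823 = 0.25

0.25 s


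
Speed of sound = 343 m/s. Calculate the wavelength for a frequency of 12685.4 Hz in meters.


Given values:
  c = 343 m/s, f = 12685.4 Hz
Formula: lambda = c / f
lambda = 343 / 12685.4
lambda = 0.027

0.027 m


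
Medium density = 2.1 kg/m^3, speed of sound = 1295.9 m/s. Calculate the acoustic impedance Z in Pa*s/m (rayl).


Given values:
  rho = 2.1 kg/m^3
  c = 1295.9 m/s
Formula: Z = rho * c
Z = 2.1 * 1295.9
Z = 2721.39

2721.39 rayl


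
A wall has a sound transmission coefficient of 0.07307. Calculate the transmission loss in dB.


Given values:
  tau = 0.07307
Formula: TL = 10 * log10(1 / tau)
Compute 1 / tau = 1 / 0.07307 = 13.6855
Compute log10(13.6855) = 1.136261
TL = 10 * 1.136261 = 11.36

11.36 dB


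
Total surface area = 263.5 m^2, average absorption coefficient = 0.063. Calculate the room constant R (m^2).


Given values:
  S = 263.5 m^2, alpha = 0.063
Formula: R = S * alpha / (1 - alpha)
Numerator: 263.5 * 0.063 = 16.6005
Denominator: 1 - 0.063 = 0.937
R = 16.6005 / 0.937 = 17.72

17.72 m^2


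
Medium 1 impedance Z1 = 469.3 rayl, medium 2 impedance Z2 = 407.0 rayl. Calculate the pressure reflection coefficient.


Given values:
  Z1 = 469.3 rayl, Z2 = 407.0 rayl
Formula: R = (Z2 - Z1) / (Z2 + Z1)
Numerator: Z2 - Z1 = 407.0 - 469.3 = -62.3
Denominator: Z2 + Z1 = 407.0 + 469.3 = 876.3
R = -62.3 / 876.3 = -0.0711

-0.0711


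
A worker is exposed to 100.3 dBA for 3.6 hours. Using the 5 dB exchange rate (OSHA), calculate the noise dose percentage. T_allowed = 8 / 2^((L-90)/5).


Given values:
  L = 100.3 dBA, T = 3.6 hours
Formula: T_allowed = 8 / 2^((L - 90) / 5)
Compute exponent: (100.3 - 90) / 5 = 2.06
Compute 2^(2.06) = 4.169863
T_allowed = 8 / 4.169863 = 1.918528 hours
Dose = (T / T_allowed) * 100
Dose = (3.6 / 1.918528) * 100 = 187.64

187.64 %


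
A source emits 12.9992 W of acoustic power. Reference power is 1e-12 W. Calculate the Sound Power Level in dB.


Given values:
  W = 12.9992 W
  W_ref = 1e-12 W
Formula: SWL = 10 * log10(W / W_ref)
Compute ratio: W / W_ref = 12999200000000
Compute log10: log10(12999200000000) = 13.113917
Multiply: SWL = 10 * 13.113917 = 131.14

131.14 dB


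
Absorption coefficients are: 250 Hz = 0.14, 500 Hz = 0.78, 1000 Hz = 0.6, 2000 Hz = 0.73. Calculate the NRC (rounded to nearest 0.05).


Given values:
  a_250 = 0.14, a_500 = 0.78
  a_1000 = 0.6, a_2000 = 0.73
Formula: NRC = (a250 + a500 + a1000 + a2000) / 4
Sum = 0.14 + 0.78 + 0.6 + 0.73 = 2.25
NRC = 2.25 / 4 = 0.5625
Rounded to nearest 0.05: 0.55

0.55


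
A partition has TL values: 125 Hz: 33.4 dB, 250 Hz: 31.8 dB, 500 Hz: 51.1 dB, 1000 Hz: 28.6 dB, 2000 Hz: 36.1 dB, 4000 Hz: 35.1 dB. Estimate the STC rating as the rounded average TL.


Given TL values at each frequency:
  125 Hz: 33.4 dB
  250 Hz: 31.8 dB
  500 Hz: 51.1 dB
  1000 Hz: 28.6 dB
  2000 Hz: 36.1 dB
  4000 Hz: 35.1 dB
Formula: STC ~ round(average of TL values)
Sum = 33.4 + 31.8 + 51.1 + 28.6 + 36.1 + 35.1 = 216.1
Average = 216.1 / 6 = 36.02
Rounded: 36

36


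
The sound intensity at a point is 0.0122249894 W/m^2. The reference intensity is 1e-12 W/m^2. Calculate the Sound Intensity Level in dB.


Given values:
  I = 0.0122249894 W/m^2
  I_ref = 1e-12 W/m^2
Formula: SIL = 10 * log10(I / I_ref)
Compute ratio: I / I_ref = 12224989400
Compute log10: log10(12224989400) = 10.087248
Multiply: SIL = 10 * 10.087248 = 100.87

100.87 dB


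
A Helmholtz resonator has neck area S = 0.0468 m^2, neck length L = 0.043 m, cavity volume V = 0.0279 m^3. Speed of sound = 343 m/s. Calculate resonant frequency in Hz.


Given values:
  S = 0.0468 m^2, L = 0.043 m, V = 0.0279 m^3, c = 343 m/s
Formula: f = (c / (2*pi)) * sqrt(S / (V * L))
Compute V * L = 0.0279 * 0.043 = 0.0011997
Compute S / (V * L) = 0.0468 / 0.0011997 = 39.0098
Compute sqrt(39.0098) = 6.245783
Compute c / (2*pi) = 343 / 6.283185 = 54.590148
f = 54.590148 * 6.245783 = 340.96

340.96 Hz


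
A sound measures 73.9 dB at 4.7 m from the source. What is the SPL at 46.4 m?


Given values:
  SPL1 = 73.9 dB, r1 = 4.7 m, r2 = 46.4 m
Formula: SPL2 = SPL1 - 20 * log10(r2 / r1)
Compute ratio: r2 / r1 = 46.4 / 4.7 = 9.8723
Compute log10: log10(9.8723) = 0.994418
Compute drop: 20 * 0.994418 = 19.8884
SPL2 = 73.9 - 19.8884 = 54.01

54.01 dB


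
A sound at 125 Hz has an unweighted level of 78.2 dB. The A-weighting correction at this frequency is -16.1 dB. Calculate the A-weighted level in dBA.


Given values:
  SPL = 78.2 dB
  A-weighting at 125 Hz = -16.1 dB
Formula: L_A = SPL + A_weight
L_A = 78.2 + (-16.1)
L_A = 62.1

62.1 dBA


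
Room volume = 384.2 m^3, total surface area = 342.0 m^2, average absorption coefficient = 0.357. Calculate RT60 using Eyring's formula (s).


Given values:
  V = 384.2 m^3, S = 342.0 m^2, alpha = 0.357
Formula: RT60 = 0.161 * V / (-S * ln(1 - alpha))
Compute ln(1 - 0.357) = ln(0.643) = -0.441611
Denominator: -342.0 * -0.441611 = 151.031
Numerator: 0.161 * 384.2 = 61.8562
RT60 = 61.8562 / 151.031 = 0.41

0.41 s


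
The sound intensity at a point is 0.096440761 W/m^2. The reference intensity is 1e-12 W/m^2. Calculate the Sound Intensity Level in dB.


Given values:
  I = 0.096440761 W/m^2
  I_ref = 1e-12 W/m^2
Formula: SIL = 10 * log10(I / I_ref)
Compute ratio: I / I_ref = 96440761000
Compute log10: log10(96440761000) = 10.984261
Multiply: SIL = 10 * 10.984261 = 109.84

109.84 dB


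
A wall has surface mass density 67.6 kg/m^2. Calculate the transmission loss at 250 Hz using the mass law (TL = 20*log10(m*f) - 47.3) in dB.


Given values:
  m = 67.6 kg/m^2, f = 250 Hz
Formula: TL = 20 * log10(m * f) - 47.3
Compute m * f = 67.6 * 250 = 16900.0
Compute log10(16900.0) = 4.227887
Compute 20 * 4.227887 = 84.5577
TL = 84.5577 - 47.3 = 37.26

37.26 dB


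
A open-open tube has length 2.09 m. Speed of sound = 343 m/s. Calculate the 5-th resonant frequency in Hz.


Given values:
  Tube type: open-open, L = 2.09 m, c = 343 m/s, n = 5
Formula: f_n = n * c / (2 * L)
Compute 2 * L = 2 * 2.09 = 4.18
f = 5 * 343 / 4.18
f = 410.29

410.29 Hz


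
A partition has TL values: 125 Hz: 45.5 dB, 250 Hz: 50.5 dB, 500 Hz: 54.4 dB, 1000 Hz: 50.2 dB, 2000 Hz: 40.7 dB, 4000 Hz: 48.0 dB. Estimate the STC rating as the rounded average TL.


Given TL values at each frequency:
  125 Hz: 45.5 dB
  250 Hz: 50.5 dB
  500 Hz: 54.4 dB
  1000 Hz: 50.2 dB
  2000 Hz: 40.7 dB
  4000 Hz: 48.0 dB
Formula: STC ~ round(average of TL values)
Sum = 45.5 + 50.5 + 54.4 + 50.2 + 40.7 + 48.0 = 289.3
Average = 289.3 / 6 = 48.22
Rounded: 48

48


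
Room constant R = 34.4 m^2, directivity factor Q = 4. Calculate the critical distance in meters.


Given values:
  R = 34.4 m^2, Q = 4
Formula: d_c = 0.141 * sqrt(Q * R)
Compute Q * R = 4 * 34.4 = 137.6
Compute sqrt(137.6) = 11.7303
d_c = 0.141 * 11.7303 = 1.654

1.654 m


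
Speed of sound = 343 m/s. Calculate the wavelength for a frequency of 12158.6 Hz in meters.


Given values:
  c = 343 m/s, f = 12158.6 Hz
Formula: lambda = c / f
lambda = 343 / 12158.6
lambda = 0.0282

0.0282 m


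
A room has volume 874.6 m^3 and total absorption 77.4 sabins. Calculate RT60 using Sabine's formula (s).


Given values:
  V = 874.6 m^3
  A = 77.4 sabins
Formula: RT60 = 0.161 * V / A
Numerator: 0.161 * 874.6 = 140.8106
RT60 = 140.8106 / 77.4 = 1.819

1.819 s


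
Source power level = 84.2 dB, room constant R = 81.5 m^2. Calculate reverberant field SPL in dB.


Given values:
  Lw = 84.2 dB, R = 81.5 m^2
Formula: SPL = Lw + 10 * log10(4 / R)
Compute 4 / R = 4 / 81.5 = 0.04908
Compute 10 * log10(0.04908) = -13.091
SPL = 84.2 + (-13.091) = 71.11

71.11 dB


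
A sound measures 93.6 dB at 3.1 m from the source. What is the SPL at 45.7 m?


Given values:
  SPL1 = 93.6 dB, r1 = 3.1 m, r2 = 45.7 m
Formula: SPL2 = SPL1 - 20 * log10(r2 / r1)
Compute ratio: r2 / r1 = 45.7 / 3.1 = 14.7419
Compute log10: log10(14.7419) = 1.168553
Compute drop: 20 * 1.168553 = 23.3711
SPL2 = 93.6 - 23.3711 = 70.23

70.23 dB


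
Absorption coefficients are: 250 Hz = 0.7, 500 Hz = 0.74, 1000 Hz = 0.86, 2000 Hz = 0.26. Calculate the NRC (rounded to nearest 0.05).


Given values:
  a_250 = 0.7, a_500 = 0.74
  a_1000 = 0.86, a_2000 = 0.26
Formula: NRC = (a250 + a500 + a1000 + a2000) / 4
Sum = 0.7 + 0.74 + 0.86 + 0.26 = 2.56
NRC = 2.56 / 4 = 0.64
Rounded to nearest 0.05: 0.65

0.65


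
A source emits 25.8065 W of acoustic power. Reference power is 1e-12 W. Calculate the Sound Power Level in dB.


Given values:
  W = 25.8065 W
  W_ref = 1e-12 W
Formula: SWL = 10 * log10(W / W_ref)
Compute ratio: W / W_ref = 25806500000000
Compute log10: log10(25806500000000) = 13.411729
Multiply: SWL = 10 * 13.411729 = 134.12

134.12 dB


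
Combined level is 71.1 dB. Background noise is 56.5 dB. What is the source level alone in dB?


Given values:
  L_total = 71.1 dB, L_bg = 56.5 dB
Formula: L_source = 10 * log10(10^(L_total/10) - 10^(L_bg/10))
Convert to linear:
  10^(71.1/10) = 12882495.5169
  10^(56.5/10) = 446683.5922
Difference: 12882495.5169 - 446683.5922 = 12435811.9247
L_source = 10 * log10(12435811.9247) = 70.95

70.95 dB


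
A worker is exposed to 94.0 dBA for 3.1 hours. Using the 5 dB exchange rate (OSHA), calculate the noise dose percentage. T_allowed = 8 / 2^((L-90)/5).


Given values:
  L = 94.0 dBA, T = 3.1 hours
Formula: T_allowed = 8 / 2^((L - 90) / 5)
Compute exponent: (94.0 - 90) / 5 = 0.8
Compute 2^(0.8) = 1.741101
T_allowed = 8 / 1.741101 = 4.594794 hours
Dose = (T / T_allowed) * 100
Dose = (3.1 / 4.594794) * 100 = 67.47

67.47 %


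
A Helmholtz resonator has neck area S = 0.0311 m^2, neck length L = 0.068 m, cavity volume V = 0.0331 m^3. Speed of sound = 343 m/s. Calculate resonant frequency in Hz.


Given values:
  S = 0.0311 m^2, L = 0.068 m, V = 0.0331 m^3, c = 343 m/s
Formula: f = (c / (2*pi)) * sqrt(S / (V * L))
Compute V * L = 0.0331 * 0.068 = 0.0022508
Compute S / (V * L) = 0.0311 / 0.0022508 = 13.8173
Compute sqrt(13.8173) = 3.717163
Compute c / (2*pi) = 343 / 6.283185 = 54.590148
f = 54.590148 * 3.717163 = 202.92

202.92 Hz


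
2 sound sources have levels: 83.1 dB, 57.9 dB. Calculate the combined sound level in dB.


Formula: L_total = 10 * log10( sum(10^(Li/10)) )
  Source 1: 10^(83.1/10) = 204173794.467
  Source 2: 10^(57.9/10) = 616595.0019
Sum of linear values = 204790389.4689
L_total = 10 * log10(204790389.4689) = 83.11

83.11 dB


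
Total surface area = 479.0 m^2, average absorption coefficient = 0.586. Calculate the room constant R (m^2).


Given values:
  S = 479.0 m^2, alpha = 0.586
Formula: R = S * alpha / (1 - alpha)
Numerator: 479.0 * 0.586 = 280.694
Denominator: 1 - 0.586 = 0.414
R = 280.694 / 0.414 = 678.0

678.0 m^2


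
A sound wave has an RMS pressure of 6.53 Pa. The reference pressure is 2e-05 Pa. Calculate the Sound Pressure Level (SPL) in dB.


Given values:
  p = 6.53 Pa
  p_ref = 2e-05 Pa
Formula: SPL = 20 * log10(p / p_ref)
Compute ratio: p / p_ref = 6.53 / 2e-05 = 326500
Compute log10: log10(326500) = 5.513883
Multiply: SPL = 20 * 5.513883 = 110.28

110.28 dB


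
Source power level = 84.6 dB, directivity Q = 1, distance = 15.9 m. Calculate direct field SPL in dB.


Given values:
  Lw = 84.6 dB, Q = 1, r = 15.9 m
Formula: SPL = Lw + 10 * log10(Q / (4 * pi * r^2))
Compute 4 * pi * r^2 = 4 * pi * 15.9^2 = 3176.9042
Compute Q / denom = 1 / 3176.9042 = 0.00031477
Compute 10 * log10(0.00031477) = -35.0201
SPL = 84.6 + (-35.0201) = 49.58

49.58 dB


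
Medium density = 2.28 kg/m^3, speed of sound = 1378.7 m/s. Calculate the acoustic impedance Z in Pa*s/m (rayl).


Given values:
  rho = 2.28 kg/m^3
  c = 1378.7 m/s
Formula: Z = rho * c
Z = 2.28 * 1378.7
Z = 3143.44

3143.44 rayl


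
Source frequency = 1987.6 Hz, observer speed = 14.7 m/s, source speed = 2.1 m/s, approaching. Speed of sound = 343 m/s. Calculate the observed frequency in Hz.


Given values:
  f_s = 1987.6 Hz, v_o = 14.7 m/s, v_s = 2.1 m/s
  Direction: approaching
Formula: f_o = f_s * (c + v_o) / (c - v_s)
Numerator: c + v_o = 343 + 14.7 = 357.7
Denominator: c - v_s = 343 - 2.1 = 340.9
f_o = 1987.6 * 357.7 / 340.9 = 2085.55

2085.55 Hz


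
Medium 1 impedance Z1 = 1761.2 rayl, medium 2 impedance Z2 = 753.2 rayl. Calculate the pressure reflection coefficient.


Given values:
  Z1 = 1761.2 rayl, Z2 = 753.2 rayl
Formula: R = (Z2 - Z1) / (Z2 + Z1)
Numerator: Z2 - Z1 = 753.2 - 1761.2 = -1008.0
Denominator: Z2 + Z1 = 753.2 + 1761.2 = 2514.4
R = -1008.0 / 2514.4 = -0.4009

-0.4009


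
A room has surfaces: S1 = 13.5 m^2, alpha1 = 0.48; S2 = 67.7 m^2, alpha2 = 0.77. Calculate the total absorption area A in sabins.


Given surfaces:
  Surface 1: 13.5 * 0.48 = 6.48
  Surface 2: 67.7 * 0.77 = 52.129
Formula: A = sum(Si * alpha_i)
A = 6.48 + 52.129
A = 58.61

58.61 sabins


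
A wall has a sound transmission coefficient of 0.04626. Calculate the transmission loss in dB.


Given values:
  tau = 0.04626
Formula: TL = 10 * log10(1 / tau)
Compute 1 / tau = 1 / 0.04626 = 21.6169
Compute log10(21.6169) = 1.334793
TL = 10 * 1.334793 = 13.35

13.35 dB


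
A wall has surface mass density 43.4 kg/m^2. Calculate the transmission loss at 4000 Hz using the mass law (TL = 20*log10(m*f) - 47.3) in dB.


Given values:
  m = 43.4 kg/m^2, f = 4000 Hz
Formula: TL = 20 * log10(m * f) - 47.3
Compute m * f = 43.4 * 4000 = 173600.0
Compute log10(173600.0) = 5.23955
Compute 20 * 5.23955 = 104.791
TL = 104.791 - 47.3 = 57.49

57.49 dB


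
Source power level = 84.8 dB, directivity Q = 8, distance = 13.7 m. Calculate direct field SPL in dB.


Given values:
  Lw = 84.8 dB, Q = 8, r = 13.7 m
Formula: SPL = Lw + 10 * log10(Q / (4 * pi * r^2))
Compute 4 * pi * r^2 = 4 * pi * 13.7^2 = 2358.5821
Compute Q / denom = 8 / 2358.5821 = 0.00339187
Compute 10 * log10(0.00339187) = -24.6956
SPL = 84.8 + (-24.6956) = 60.1

60.1 dB


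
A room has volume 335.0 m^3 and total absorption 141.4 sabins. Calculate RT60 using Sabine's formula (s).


Given values:
  V = 335.0 m^3
  A = 141.4 sabins
Formula: RT60 = 0.161 * V / A
Numerator: 0.161 * 335.0 = 53.935
RT60 = 53.935 / 141.4 = 0.381

0.381 s


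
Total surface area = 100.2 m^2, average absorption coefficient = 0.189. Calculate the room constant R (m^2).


Given values:
  S = 100.2 m^2, alpha = 0.189
Formula: R = S * alpha / (1 - alpha)
Numerator: 100.2 * 0.189 = 18.9378
Denominator: 1 - 0.189 = 0.811
R = 18.9378 / 0.811 = 23.35

23.35 m^2


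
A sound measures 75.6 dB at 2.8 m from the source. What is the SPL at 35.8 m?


Given values:
  SPL1 = 75.6 dB, r1 = 2.8 m, r2 = 35.8 m
Formula: SPL2 = SPL1 - 20 * log10(r2 / r1)
Compute ratio: r2 / r1 = 35.8 / 2.8 = 12.7857
Compute log10: log10(12.7857) = 1.106725
Compute drop: 20 * 1.106725 = 22.1345
SPL2 = 75.6 - 22.1345 = 53.47

53.47 dB


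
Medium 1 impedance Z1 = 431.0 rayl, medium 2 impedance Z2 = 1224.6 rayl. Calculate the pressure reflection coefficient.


Given values:
  Z1 = 431.0 rayl, Z2 = 1224.6 rayl
Formula: R = (Z2 - Z1) / (Z2 + Z1)
Numerator: Z2 - Z1 = 1224.6 - 431.0 = 793.6
Denominator: Z2 + Z1 = 1224.6 + 431.0 = 1655.6
R = 793.6 / 1655.6 = 0.4793

0.4793


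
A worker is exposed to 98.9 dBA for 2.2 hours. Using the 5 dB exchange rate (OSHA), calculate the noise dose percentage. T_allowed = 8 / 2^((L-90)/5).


Given values:
  L = 98.9 dBA, T = 2.2 hours
Formula: T_allowed = 8 / 2^((L - 90) / 5)
Compute exponent: (98.9 - 90) / 5 = 1.78
Compute 2^(1.78) = 3.434262
T_allowed = 8 / 3.434262 = 2.329467 hours
Dose = (T / T_allowed) * 100
Dose = (2.2 / 2.329467) * 100 = 94.44

94.44 %


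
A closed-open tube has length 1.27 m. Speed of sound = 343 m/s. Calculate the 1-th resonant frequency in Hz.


Given values:
  Tube type: closed-open, L = 1.27 m, c = 343 m/s, n = 1
Formula: f_n = (2n - 1) * c / (4 * L)
Compute 2n - 1 = 2*1 - 1 = 1
Compute 4 * L = 4 * 1.27 = 5.08
f = 1 * 343 / 5.08
f = 67.52

67.52 Hz


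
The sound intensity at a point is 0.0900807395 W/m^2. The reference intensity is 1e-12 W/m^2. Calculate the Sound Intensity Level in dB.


Given values:
  I = 0.0900807395 W/m^2
  I_ref = 1e-12 W/m^2
Formula: SIL = 10 * log10(I / I_ref)
Compute ratio: I / I_ref = 90080739500
Compute log10: log10(90080739500) = 10.954632
Multiply: SIL = 10 * 10.954632 = 109.55

109.55 dB


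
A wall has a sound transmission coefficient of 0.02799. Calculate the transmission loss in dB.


Given values:
  tau = 0.02799
Formula: TL = 10 * log10(1 / tau)
Compute 1 / tau = 1 / 0.02799 = 35.727
Compute log10(35.727) = 1.552997
TL = 10 * 1.552997 = 15.53

15.53 dB


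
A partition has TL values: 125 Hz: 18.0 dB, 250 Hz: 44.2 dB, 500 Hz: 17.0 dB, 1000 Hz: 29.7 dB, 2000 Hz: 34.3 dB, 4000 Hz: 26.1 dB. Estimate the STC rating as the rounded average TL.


Given TL values at each frequency:
  125 Hz: 18.0 dB
  250 Hz: 44.2 dB
  500 Hz: 17.0 dB
  1000 Hz: 29.7 dB
  2000 Hz: 34.3 dB
  4000 Hz: 26.1 dB
Formula: STC ~ round(average of TL values)
Sum = 18.0 + 44.2 + 17.0 + 29.7 + 34.3 + 26.1 = 169.3
Average = 169.3 / 6 = 28.22
Rounded: 28

28


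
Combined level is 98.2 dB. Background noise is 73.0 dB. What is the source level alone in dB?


Given values:
  L_total = 98.2 dB, L_bg = 73.0 dB
Formula: L_source = 10 * log10(10^(L_total/10) - 10^(L_bg/10))
Convert to linear:
  10^(98.2/10) = 6606934480.076
  10^(73.0/10) = 19952623.1497
Difference: 6606934480.076 - 19952623.1497 = 6586981856.9263
L_source = 10 * log10(6586981856.9263) = 98.19

98.19 dB


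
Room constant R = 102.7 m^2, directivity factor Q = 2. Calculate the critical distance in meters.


Given values:
  R = 102.7 m^2, Q = 2
Formula: d_c = 0.141 * sqrt(Q * R)
Compute Q * R = 2 * 102.7 = 205.4
Compute sqrt(205.4) = 14.3318
d_c = 0.141 * 14.3318 = 2.021

2.021 m


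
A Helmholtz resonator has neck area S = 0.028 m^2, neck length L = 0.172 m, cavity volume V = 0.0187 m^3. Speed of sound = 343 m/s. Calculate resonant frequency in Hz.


Given values:
  S = 0.028 m^2, L = 0.172 m, V = 0.0187 m^3, c = 343 m/s
Formula: f = (c / (2*pi)) * sqrt(S / (V * L))
Compute V * L = 0.0187 * 0.172 = 0.0032164
Compute S / (V * L) = 0.028 / 0.0032164 = 8.7054
Compute sqrt(8.7054) = 2.950491
Compute c / (2*pi) = 343 / 6.283185 = 54.590148
f = 54.590148 * 2.950491 = 161.07

161.07 Hz


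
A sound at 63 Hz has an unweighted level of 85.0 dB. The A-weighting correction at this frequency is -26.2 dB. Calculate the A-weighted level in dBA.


Given values:
  SPL = 85.0 dB
  A-weighting at 63 Hz = -26.2 dB
Formula: L_A = SPL + A_weight
L_A = 85.0 + (-26.2)
L_A = 58.8

58.8 dBA


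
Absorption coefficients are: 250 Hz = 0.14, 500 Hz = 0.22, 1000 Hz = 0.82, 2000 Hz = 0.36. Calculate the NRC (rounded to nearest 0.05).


Given values:
  a_250 = 0.14, a_500 = 0.22
  a_1000 = 0.82, a_2000 = 0.36
Formula: NRC = (a250 + a500 + a1000 + a2000) / 4
Sum = 0.14 + 0.22 + 0.82 + 0.36 = 1.54
NRC = 1.54 / 4 = 0.385
Rounded to nearest 0.05: 0.4

0.4


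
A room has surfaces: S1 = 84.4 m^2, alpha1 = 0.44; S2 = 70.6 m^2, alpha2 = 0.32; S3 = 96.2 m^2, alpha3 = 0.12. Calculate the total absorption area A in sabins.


Given surfaces:
  Surface 1: 84.4 * 0.44 = 37.136
  Surface 2: 70.6 * 0.32 = 22.592
  Surface 3: 96.2 * 0.12 = 11.544
Formula: A = sum(Si * alpha_i)
A = 37.136 + 22.592 + 11.544
A = 71.27

71.27 sabins


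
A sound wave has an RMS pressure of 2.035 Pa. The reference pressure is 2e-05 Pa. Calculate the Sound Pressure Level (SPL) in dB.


Given values:
  p = 2.035 Pa
  p_ref = 2e-05 Pa
Formula: SPL = 20 * log10(p / p_ref)
Compute ratio: p / p_ref = 2.035 / 2e-05 = 101750
Compute log10: log10(101750) = 5.007534
Multiply: SPL = 20 * 5.007534 = 100.15

100.15 dB


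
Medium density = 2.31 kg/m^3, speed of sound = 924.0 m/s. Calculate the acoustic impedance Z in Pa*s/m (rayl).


Given values:
  rho = 2.31 kg/m^3
  c = 924.0 m/s
Formula: Z = rho * c
Z = 2.31 * 924.0
Z = 2134.44

2134.44 rayl


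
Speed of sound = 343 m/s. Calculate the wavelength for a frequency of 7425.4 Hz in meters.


Given values:
  c = 343 m/s, f = 7425.4 Hz
Formula: lambda = c / f
lambda = 343 / 7425.4
lambda = 0.0462

0.0462 m


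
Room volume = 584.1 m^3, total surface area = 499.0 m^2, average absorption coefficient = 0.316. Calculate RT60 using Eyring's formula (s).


Given values:
  V = 584.1 m^3, S = 499.0 m^2, alpha = 0.316
Formula: RT60 = 0.161 * V / (-S * ln(1 - alpha))
Compute ln(1 - 0.316) = ln(0.684) = -0.379797
Denominator: -499.0 * -0.379797 = 189.5187
Numerator: 0.161 * 584.1 = 94.0401
RT60 = 94.0401 / 189.5187 = 0.496

0.496 s


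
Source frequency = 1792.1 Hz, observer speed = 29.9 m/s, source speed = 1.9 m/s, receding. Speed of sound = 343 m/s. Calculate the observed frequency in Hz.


Given values:
  f_s = 1792.1 Hz, v_o = 29.9 m/s, v_s = 1.9 m/s
  Direction: receding
Formula: f_o = f_s * (c - v_o) / (c + v_s)
Numerator: c - v_o = 343 - 29.9 = 313.1
Denominator: c + v_s = 343 + 1.9 = 344.9
f_o = 1792.1 * 313.1 / 344.9 = 1626.87

1626.87 Hz


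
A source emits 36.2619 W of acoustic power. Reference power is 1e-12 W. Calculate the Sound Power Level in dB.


Given values:
  W = 36.2619 W
  W_ref = 1e-12 W
Formula: SWL = 10 * log10(W / W_ref)
Compute ratio: W / W_ref = 36261900000000
Compute log10: log10(36261900000000) = 13.559451
Multiply: SWL = 10 * 13.559451 = 135.59

135.59 dB


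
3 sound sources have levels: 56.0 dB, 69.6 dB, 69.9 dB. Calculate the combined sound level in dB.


Formula: L_total = 10 * log10( sum(10^(Li/10)) )
  Source 1: 10^(56.0/10) = 398107.1706
  Source 2: 10^(69.6/10) = 9120108.3936
  Source 3: 10^(69.9/10) = 9772372.2096
Sum of linear values = 19290587.7738
L_total = 10 * log10(19290587.7738) = 72.85

72.85 dB


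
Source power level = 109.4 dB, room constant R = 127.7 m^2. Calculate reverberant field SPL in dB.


Given values:
  Lw = 109.4 dB, R = 127.7 m^2
Formula: SPL = Lw + 10 * log10(4 / R)
Compute 4 / R = 4 / 127.7 = 0.031323
Compute 10 * log10(0.031323) = -15.0414
SPL = 109.4 + (-15.0414) = 94.36

94.36 dB


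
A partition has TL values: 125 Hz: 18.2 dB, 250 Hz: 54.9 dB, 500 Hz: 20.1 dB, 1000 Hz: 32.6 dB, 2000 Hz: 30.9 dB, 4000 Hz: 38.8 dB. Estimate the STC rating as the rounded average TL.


Given TL values at each frequency:
  125 Hz: 18.2 dB
  250 Hz: 54.9 dB
  500 Hz: 20.1 dB
  1000 Hz: 32.6 dB
  2000 Hz: 30.9 dB
  4000 Hz: 38.8 dB
Formula: STC ~ round(average of TL values)
Sum = 18.2 + 54.9 + 20.1 + 32.6 + 30.9 + 38.8 = 195.5
Average = 195.5 / 6 = 32.58
Rounded: 33

33


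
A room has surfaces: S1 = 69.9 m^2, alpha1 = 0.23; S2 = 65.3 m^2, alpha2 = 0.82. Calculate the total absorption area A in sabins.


Given surfaces:
  Surface 1: 69.9 * 0.23 = 16.077
  Surface 2: 65.3 * 0.82 = 53.546
Formula: A = sum(Si * alpha_i)
A = 16.077 + 53.546
A = 69.62

69.62 sabins


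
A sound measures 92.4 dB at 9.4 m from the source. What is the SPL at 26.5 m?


Given values:
  SPL1 = 92.4 dB, r1 = 9.4 m, r2 = 26.5 m
Formula: SPL2 = SPL1 - 20 * log10(r2 / r1)
Compute ratio: r2 / r1 = 26.5 / 9.4 = 2.8191
Compute log10: log10(2.8191) = 0.45011
Compute drop: 20 * 0.45011 = 9.0022
SPL2 = 92.4 - 9.0022 = 83.4

83.4 dB
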